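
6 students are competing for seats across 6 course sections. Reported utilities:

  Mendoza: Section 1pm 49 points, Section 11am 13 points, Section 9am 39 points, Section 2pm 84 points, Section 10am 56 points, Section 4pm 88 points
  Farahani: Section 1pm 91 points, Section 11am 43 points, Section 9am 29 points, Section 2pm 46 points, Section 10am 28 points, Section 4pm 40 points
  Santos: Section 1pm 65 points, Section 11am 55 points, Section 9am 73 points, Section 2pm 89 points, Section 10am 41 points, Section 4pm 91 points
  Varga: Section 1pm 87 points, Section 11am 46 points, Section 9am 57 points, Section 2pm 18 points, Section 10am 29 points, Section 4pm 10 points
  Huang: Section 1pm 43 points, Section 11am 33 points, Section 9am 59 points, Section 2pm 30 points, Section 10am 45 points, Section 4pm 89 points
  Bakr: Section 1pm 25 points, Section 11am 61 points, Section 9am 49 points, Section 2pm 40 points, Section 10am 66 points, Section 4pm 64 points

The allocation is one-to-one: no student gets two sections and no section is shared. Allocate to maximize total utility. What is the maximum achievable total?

Treat this as an assignment problem: match each student to one section.
Optimal: Mendoza→Section 2pm (84 points), Farahani→Section 1pm (91 points), Santos→Section 9am (73 points), Varga→Section 11am (46 points), Huang→Section 4pm (89 points), Bakr→Section 10am (66 points) — total 84+91+73+46+89+66 = 449 points.
Column-greedy (each section in turn goes to its best remaining student) gives 364 points, worse by 85.
Swapping Huang↔Farahani (Huang→Section 1pm 43 points, Farahani→Section 4pm 40 points) loses 97.
Every other assignment is strictly worse.

Maximum total: 449 points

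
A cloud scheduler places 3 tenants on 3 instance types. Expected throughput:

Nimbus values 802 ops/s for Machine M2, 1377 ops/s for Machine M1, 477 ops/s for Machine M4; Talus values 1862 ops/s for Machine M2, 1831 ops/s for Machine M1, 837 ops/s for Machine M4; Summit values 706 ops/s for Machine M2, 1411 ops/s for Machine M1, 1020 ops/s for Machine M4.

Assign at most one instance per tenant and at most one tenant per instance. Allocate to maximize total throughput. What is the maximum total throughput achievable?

Maximum total: 4259 ops/s

Optimal: Nimbus→Machine M1 (1377 ops/s), Talus→Machine M2 (1862 ops/s), Summit→Machine M4 (1020 ops/s) — total 1377+1862+1020 = 4259 ops/s.
Column-greedy (each instance in turn goes to its best remaining tenant) gives 3750 ops/s, worse by 509.
Next-best assignment: Nimbus→Machine M4, Talus→Machine M2, Summit→Machine M1 = 3750 ops/s.
Checked against all permutations: 4259 ops/s is optimal.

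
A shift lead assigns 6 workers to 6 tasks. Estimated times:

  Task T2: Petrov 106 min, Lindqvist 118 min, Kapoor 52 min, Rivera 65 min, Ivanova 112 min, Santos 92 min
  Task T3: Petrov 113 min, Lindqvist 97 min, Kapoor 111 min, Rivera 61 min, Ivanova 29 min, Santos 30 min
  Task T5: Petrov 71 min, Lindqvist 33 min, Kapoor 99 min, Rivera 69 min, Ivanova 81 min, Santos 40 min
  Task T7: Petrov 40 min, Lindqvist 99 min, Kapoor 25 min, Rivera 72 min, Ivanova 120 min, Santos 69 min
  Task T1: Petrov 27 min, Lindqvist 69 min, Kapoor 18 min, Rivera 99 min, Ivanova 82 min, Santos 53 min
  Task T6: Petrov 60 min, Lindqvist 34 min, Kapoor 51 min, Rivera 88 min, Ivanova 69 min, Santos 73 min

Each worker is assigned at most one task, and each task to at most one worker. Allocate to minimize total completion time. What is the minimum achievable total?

Min total: 220 min

This is the linear assignment problem.
Optimal: Petrov→Task T1 (27 min), Lindqvist→Task T6 (34 min), Kapoor→Task T7 (25 min), Rivera→Task T2 (65 min), Ivanova→Task T3 (29 min), Santos→Task T5 (40 min) — total 27+34+25+65+29+40 = 220 min.
Row-greedy (each worker in turn takes its cheapest remaining task) gives 307 min, worse by 87.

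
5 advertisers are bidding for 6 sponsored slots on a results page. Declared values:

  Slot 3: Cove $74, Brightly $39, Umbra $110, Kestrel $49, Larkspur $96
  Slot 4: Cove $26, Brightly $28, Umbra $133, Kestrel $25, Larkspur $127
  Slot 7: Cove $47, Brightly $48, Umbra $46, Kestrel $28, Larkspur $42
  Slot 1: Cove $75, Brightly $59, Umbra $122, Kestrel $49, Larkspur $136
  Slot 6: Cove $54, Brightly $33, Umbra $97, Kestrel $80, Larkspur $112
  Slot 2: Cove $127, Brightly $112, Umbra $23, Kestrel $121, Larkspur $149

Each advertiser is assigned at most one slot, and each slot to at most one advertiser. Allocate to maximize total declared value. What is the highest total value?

Optimal: Cove→Slot 3 ($74), Brightly→Slot 2 ($112), Umbra→Slot 4 ($133), Kestrel→Slot 6 ($80), Larkspur→Slot 1 ($136) — total 74+112+133+80+136 = $535.
Row-greedy (each advertiser in turn takes its best remaining slot) gives $495, worse by 40.
Next-best assignment: Cove→Slot 2, Brightly→Slot 7, Umbra→Slot 4, Kestrel→Slot 6, Larkspur→Slot 1 = $524.
Swapping Cove↔Brightly (Cove→Slot 2 $127, Brightly→Slot 3 $39) loses 20.

Maximum total: $535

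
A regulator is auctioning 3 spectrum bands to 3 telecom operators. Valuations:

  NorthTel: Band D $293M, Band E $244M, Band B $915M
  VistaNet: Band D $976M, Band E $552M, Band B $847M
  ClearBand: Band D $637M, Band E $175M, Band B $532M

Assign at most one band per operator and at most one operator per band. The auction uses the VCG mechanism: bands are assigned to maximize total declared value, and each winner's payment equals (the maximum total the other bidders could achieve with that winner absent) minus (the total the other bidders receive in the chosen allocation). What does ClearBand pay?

Efficient allocation: NorthTel→Band B ($915M), VistaNet→Band E ($552M), ClearBand→Band D ($637M); total welfare W = $2104M.
ClearBand receives Band D at value $637M, so the others get W − 637 = $1467M.
Without ClearBand: best allocation of the remaining 2 bidders over all 3 bands is NorthTel→Band B ($915M), VistaNet→Band D ($976M), total $1891M.
VCG payment = (others' best without ClearBand) − (others' welfare with ClearBand) = 1891 − 1467 = $424M.

ClearBand pays $424M.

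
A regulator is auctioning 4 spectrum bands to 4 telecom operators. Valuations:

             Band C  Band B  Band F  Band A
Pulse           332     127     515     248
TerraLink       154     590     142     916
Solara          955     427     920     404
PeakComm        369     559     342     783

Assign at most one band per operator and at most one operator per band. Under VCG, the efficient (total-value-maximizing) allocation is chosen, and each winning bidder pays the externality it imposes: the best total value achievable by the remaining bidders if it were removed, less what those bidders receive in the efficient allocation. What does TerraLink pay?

Efficient allocation: Pulse→Band F ($515M), TerraLink→Band A ($916M), Solara→Band C ($955M), PeakComm→Band B ($559M); total welfare W = $2945M.
TerraLink receives Band A at value $916M, so the others get W − 916 = $2029M.
Without TerraLink: best allocation of the remaining 3 bidders over all 4 bands is Pulse→Band F ($515M), Solara→Band C ($955M), PeakComm→Band A ($783M), total $2253M.
VCG payment = (others' best without TerraLink) − (others' welfare with TerraLink) = 2253 − 2029 = $224M.

TerraLink pays $224M.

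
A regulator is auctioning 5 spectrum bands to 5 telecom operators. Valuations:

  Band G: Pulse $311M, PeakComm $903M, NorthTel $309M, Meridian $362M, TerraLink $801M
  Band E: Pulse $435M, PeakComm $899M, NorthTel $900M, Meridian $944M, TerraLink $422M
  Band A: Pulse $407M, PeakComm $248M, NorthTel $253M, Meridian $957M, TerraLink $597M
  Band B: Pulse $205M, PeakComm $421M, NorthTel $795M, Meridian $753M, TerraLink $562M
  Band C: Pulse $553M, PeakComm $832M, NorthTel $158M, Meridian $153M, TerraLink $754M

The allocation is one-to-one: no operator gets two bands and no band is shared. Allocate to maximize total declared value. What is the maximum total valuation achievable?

Optimal: Pulse→Band C ($553M), PeakComm→Band E ($899M), NorthTel→Band B ($795M), Meridian→Band A ($957M), TerraLink→Band G ($801M) — total 553+899+795+957+801 = $4005M.
Column-greedy (each band in turn goes to its best remaining operator) gives $3792M, worse by 213.
No other one-to-one assignment exceeds $4005M.

Max total: $4005M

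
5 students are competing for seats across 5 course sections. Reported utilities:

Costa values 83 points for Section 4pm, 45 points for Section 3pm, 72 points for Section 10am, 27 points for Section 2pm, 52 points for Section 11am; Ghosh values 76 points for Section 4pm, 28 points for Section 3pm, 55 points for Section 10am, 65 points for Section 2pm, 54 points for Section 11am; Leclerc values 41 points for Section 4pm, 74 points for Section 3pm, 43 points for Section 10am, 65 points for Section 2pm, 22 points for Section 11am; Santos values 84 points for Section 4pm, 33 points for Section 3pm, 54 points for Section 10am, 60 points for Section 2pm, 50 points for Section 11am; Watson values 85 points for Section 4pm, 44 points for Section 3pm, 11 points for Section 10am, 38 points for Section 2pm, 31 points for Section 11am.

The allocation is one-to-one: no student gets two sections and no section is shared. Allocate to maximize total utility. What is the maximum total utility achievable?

Max total: 346 points

Optimal: Costa→Section 10am (72 points), Ghosh→Section 2pm (65 points), Leclerc→Section 3pm (74 points), Santos→Section 11am (50 points), Watson→Section 4pm (85 points) — total 72+65+74+50+85 = 346 points.
Row-greedy (each student in turn takes its best remaining section) gives 307 points, worse by 39.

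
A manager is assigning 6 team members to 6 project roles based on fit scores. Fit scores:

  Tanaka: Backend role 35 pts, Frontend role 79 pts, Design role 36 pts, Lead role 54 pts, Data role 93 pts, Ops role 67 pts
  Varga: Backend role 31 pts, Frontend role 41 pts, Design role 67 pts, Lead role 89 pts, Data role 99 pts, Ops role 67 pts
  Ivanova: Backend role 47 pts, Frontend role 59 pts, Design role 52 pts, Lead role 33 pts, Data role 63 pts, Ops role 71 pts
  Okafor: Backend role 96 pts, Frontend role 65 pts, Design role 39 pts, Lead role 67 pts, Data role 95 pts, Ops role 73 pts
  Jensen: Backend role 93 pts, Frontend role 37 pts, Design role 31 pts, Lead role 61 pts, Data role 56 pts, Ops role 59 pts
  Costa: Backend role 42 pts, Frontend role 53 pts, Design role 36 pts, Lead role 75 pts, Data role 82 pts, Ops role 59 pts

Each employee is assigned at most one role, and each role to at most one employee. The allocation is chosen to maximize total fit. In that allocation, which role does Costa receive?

Costa receives Lead role.

Optimal: Tanaka→Frontend role (79 pts), Varga→Design role (67 pts), Ivanova→Ops role (71 pts), Okafor→Data role (95 pts), Jensen→Backend role (93 pts), Costa→Lead role (75 pts) — total 79+67+71+95+93+75 = 480 pts.
Max-entry greedy (repeatedly take the single best remaining cell) gives 451 pts, worse by 29.
Next-best assignment: Tanaka→Frontend role, Varga→Data role, Ivanova→Design role, Okafor→Ops role, Jensen→Backend role, Costa→Lead role = 471 pts.
Costa's own top role is Data role (82 pts), but forcing Costa→Data role and reassigning the rest optimally gives only 468 pts — worse by 12.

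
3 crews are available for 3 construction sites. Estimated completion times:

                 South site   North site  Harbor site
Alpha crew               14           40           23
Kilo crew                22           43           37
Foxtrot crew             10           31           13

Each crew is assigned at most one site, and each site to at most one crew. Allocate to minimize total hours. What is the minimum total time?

Minimum total: 70 hours

Optimal: Alpha crew→South site (14 hours), Kilo crew→North site (43 hours), Foxtrot crew→Harbor site (13 hours) — total 14+43+13 = 70 hours.
Column-greedy (each site in turn goes to its cheapest remaining crew) gives 87 hours, worse by 17.
Swapping Alpha crew↔Kilo crew (Alpha crew→North site 40 hours, Kilo crew→South site 22 hours) adds 5.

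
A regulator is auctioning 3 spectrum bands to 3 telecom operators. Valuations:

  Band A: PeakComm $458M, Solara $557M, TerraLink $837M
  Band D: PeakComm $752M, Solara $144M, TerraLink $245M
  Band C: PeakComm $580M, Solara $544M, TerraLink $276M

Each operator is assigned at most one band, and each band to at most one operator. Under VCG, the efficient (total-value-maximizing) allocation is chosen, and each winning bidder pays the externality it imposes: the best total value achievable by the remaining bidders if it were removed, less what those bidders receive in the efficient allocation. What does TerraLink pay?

Efficient allocation: PeakComm→Band D ($752M), Solara→Band C ($544M), TerraLink→Band A ($837M); total welfare W = $2133M.
TerraLink receives Band A at value $837M, so the others get W − 837 = $1296M.
Without TerraLink: best allocation of the remaining 2 bidders over all 3 bands is PeakComm→Band D ($752M), Solara→Band A ($557M), total $1309M.
VCG payment = (others' best without TerraLink) − (others' welfare with TerraLink) = 1309 − 1296 = $13M.

TerraLink pays $13M.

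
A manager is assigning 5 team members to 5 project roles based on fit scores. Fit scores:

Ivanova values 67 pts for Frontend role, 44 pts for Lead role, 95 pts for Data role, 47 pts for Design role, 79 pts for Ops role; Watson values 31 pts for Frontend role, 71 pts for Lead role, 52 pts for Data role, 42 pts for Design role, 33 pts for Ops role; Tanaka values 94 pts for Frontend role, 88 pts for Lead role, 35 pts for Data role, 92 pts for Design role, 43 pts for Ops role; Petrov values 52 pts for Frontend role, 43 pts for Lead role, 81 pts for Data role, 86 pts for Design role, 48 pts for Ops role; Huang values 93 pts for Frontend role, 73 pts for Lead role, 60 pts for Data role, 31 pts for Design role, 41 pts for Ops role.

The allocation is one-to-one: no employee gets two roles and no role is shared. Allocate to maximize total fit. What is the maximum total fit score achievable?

Optimal: Ivanova→Ops role (79 pts), Watson→Lead role (71 pts), Tanaka→Design role (92 pts), Petrov→Data role (81 pts), Huang→Frontend role (93 pts) — total 79+71+92+81+93 = 416 pts.
Max-entry greedy (repeatedly take the single best remaining cell) gives 381 pts, worse by 35.
Checked against all permutations: 416 pts is optimal.

Maximum total: 416 pts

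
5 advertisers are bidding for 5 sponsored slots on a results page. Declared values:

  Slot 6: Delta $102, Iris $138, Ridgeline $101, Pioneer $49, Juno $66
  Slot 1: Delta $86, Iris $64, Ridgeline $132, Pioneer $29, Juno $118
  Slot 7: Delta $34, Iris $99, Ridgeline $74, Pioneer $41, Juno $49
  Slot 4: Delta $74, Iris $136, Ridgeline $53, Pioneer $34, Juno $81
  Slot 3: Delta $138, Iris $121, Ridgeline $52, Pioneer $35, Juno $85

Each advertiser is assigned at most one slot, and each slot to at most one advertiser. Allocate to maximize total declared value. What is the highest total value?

This is the linear assignment problem.
Optimal: Delta→Slot 3 ($138), Iris→Slot 4 ($136), Ridgeline→Slot 6 ($101), Pioneer→Slot 7 ($41), Juno→Slot 1 ($118) — total 138+136+101+41+118 = $534.
Max-entry greedy (repeatedly take the single best remaining cell) gives $530, worse by 4.
Every other assignment is strictly worse.

Max total: $534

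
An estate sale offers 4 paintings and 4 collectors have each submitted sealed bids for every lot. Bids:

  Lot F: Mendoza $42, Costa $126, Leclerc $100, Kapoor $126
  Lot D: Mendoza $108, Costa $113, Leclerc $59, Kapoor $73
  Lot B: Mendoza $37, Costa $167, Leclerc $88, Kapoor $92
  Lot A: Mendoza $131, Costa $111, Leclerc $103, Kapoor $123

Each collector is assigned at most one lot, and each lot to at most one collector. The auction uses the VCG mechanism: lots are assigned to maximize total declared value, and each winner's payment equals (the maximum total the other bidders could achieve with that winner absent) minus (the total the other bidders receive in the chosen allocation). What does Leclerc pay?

Leclerc pays $23.

Efficient allocation: Mendoza→Lot D ($108), Costa→Lot B ($167), Leclerc→Lot A ($103), Kapoor→Lot F ($126); total welfare W = $504.
Leclerc receives Lot A at value $103, so the others get W − 103 = $401.
Without Leclerc: best allocation of the remaining 3 bidders over all 4 lots is Mendoza→Lot A ($131), Costa→Lot B ($167), Kapoor→Lot F ($126), total $424.
VCG payment = (others' best without Leclerc) − (others' welfare with Leclerc) = 424 − 401 = $23.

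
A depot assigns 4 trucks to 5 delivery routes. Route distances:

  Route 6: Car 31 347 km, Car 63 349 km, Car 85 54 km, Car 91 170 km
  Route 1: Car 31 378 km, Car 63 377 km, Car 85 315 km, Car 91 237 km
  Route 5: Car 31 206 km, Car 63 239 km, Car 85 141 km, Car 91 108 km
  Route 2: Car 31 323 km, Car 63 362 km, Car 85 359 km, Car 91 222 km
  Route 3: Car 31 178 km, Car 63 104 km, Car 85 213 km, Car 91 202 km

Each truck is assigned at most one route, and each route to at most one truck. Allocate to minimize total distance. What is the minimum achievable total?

Optimal: Car 31→Route 5 (206 km), Car 63→Route 3 (104 km), Car 85→Route 6 (54 km), Car 91→Route 2 (222 km) — total 206+104+54+222 = 586 km.
Min-entry greedy (repeatedly take the single cheapest remaining cell) gives 589 km, worse by 3.
Next-best assignment: Car 31→Route 2, Car 63→Route 3, Car 85→Route 6, Car 91→Route 5 = 589 km.

Min total: 586 km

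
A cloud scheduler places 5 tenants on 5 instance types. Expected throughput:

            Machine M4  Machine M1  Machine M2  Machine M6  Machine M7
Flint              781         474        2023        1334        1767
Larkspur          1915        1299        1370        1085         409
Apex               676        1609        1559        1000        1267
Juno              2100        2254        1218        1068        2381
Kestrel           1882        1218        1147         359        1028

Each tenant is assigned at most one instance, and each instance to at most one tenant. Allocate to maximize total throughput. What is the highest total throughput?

Max total: 8980 ops/s

Optimal: Flint→Machine M2 (2023 ops/s), Larkspur→Machine M6 (1085 ops/s), Apex→Machine M1 (1609 ops/s), Juno→Machine M7 (2381 ops/s), Kestrel→Machine M4 (1882 ops/s) — total 2023+1085+1609+2381+1882 = 8980 ops/s.
Column-greedy (each instance in turn goes to its best remaining tenant) gives 7845 ops/s, worse by 1135.
Next-best assignment: Flint→Machine M2, Larkspur→Machine M1, Apex→Machine M6, Juno→Machine M7, Kestrel→Machine M4 = 8585 ops/s.
No other one-to-one assignment exceeds 8980 ops/s.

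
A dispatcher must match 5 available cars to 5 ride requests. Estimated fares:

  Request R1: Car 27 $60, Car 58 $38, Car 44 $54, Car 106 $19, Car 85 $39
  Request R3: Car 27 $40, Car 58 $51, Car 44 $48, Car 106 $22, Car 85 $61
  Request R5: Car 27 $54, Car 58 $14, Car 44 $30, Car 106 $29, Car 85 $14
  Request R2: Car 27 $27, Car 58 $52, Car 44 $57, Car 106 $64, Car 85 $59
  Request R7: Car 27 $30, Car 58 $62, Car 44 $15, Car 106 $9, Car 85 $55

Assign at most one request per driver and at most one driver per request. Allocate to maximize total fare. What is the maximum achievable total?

Optimal: Car 27→Request R5 ($54), Car 58→Request R7 ($62), Car 44→Request R1 ($54), Car 106→Request R2 ($64), Car 85→Request R3 ($61) — total 54+62+54+64+61 = $295.
Column-greedy (each request in turn goes to its best remaining driver) gives $277, worse by 18.
Next-best assignment: Car 27→Request R5, Car 58→Request R3, Car 44→Request R1, Car 106→Request R2, Car 85→Request R7 = $278.
Every other assignment is strictly worse.

Max total: $295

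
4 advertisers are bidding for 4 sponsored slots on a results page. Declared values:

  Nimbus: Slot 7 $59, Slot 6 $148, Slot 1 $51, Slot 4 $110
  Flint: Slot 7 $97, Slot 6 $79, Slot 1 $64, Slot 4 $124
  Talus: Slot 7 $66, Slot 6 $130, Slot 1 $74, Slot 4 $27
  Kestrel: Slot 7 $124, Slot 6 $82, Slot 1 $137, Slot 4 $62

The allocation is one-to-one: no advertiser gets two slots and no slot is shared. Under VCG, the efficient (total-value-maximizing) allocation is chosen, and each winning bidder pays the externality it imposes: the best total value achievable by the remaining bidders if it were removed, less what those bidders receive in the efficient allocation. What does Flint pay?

Efficient allocation: Nimbus→Slot 6 ($148), Flint→Slot 4 ($124), Talus→Slot 7 ($66), Kestrel→Slot 1 ($137); total welfare W = $475.
Flint receives Slot 4 at value $124, so the others get W − 124 = $351.
Without Flint: best allocation of the remaining 3 bidders over all 4 slots is Nimbus→Slot 4 ($110), Talus→Slot 6 ($130), Kestrel→Slot 1 ($137), total $377.
VCG payment = (others' best without Flint) − (others' welfare with Flint) = 377 − 351 = $26.

Flint pays $26.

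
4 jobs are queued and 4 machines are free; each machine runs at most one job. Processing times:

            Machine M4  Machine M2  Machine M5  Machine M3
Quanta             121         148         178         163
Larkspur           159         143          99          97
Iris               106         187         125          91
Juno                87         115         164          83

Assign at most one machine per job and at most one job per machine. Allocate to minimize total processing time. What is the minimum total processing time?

Optimal: Quanta→Machine M2 (148 min), Larkspur→Machine M5 (99 min), Iris→Machine M3 (91 min), Juno→Machine M4 (87 min) — total 148+99+91+87 = 425 min.
Column-greedy (each machine in turn goes to its cheapest remaining job) gives 518 min, worse by 93.
Next-best assignment: Quanta→Machine M4, Larkspur→Machine M5, Iris→Machine M3, Juno→Machine M2 = 426 min.
Checked against all permutations: 425 min is optimal.

Minimum total: 425 min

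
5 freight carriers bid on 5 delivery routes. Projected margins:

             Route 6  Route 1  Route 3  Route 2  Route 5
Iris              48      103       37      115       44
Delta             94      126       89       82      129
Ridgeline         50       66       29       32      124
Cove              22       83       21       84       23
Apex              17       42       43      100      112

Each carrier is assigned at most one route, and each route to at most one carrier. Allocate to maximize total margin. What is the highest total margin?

Optimal: Iris→Route 2 ($115k), Delta→Route 6 ($94k), Ridgeline→Route 5 ($124k), Cove→Route 1 ($83k), Apex→Route 3 ($43k) — total 115+94+124+83+43 = $459k.
Max-entry greedy (repeatedly take the single best remaining cell) gives $420k, worse by 39.
Swapping Delta↔Ridgeline (Delta→Route 5 $129k, Ridgeline→Route 6 $50k) loses 39.

Maximum total: $459k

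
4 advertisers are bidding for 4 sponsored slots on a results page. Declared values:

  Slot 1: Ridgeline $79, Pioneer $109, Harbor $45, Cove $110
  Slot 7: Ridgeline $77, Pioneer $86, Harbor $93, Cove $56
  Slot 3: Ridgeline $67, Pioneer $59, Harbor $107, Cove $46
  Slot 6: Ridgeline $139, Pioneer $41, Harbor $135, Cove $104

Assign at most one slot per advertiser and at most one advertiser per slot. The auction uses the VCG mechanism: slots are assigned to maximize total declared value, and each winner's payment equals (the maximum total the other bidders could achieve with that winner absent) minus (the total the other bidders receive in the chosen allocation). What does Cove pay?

Efficient allocation: Ridgeline→Slot 6 ($139), Pioneer→Slot 7 ($86), Harbor→Slot 3 ($107), Cove→Slot 1 ($110); total welfare W = $442.
Cove receives Slot 1 at value $110, so the others get W − 110 = $332.
Without Cove: best allocation of the remaining 3 bidders over all 4 slots is Ridgeline→Slot 6 ($139), Pioneer→Slot 1 ($109), Harbor→Slot 3 ($107), total $355.
VCG payment = (others' best without Cove) − (others' welfare with Cove) = 355 − 332 = $23.

Cove pays $23.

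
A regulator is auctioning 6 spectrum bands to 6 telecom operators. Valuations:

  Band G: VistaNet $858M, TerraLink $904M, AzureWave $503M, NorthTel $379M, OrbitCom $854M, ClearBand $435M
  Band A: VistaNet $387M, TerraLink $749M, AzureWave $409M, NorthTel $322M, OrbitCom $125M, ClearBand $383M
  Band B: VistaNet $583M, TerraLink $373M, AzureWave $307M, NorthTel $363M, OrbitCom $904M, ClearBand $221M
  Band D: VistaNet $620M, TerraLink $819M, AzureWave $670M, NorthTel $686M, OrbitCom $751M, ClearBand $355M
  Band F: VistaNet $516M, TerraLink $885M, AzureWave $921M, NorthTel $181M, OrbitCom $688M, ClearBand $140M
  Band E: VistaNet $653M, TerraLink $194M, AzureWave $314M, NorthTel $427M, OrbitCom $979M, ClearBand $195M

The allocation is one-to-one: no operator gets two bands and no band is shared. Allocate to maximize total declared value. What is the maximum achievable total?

Optimal: VistaNet→Band B ($583M), TerraLink→Band G ($904M), AzureWave→Band F ($921M), NorthTel→Band D ($686M), OrbitCom→Band E ($979M), ClearBand→Band A ($383M) — total 583+904+921+686+979+383 = $4456M.
Next-best assignment: VistaNet→Band E, TerraLink→Band G, AzureWave→Band F, NorthTel→Band D, OrbitCom→Band B, ClearBand→Band A = $4451M.

Maximum total: $4456M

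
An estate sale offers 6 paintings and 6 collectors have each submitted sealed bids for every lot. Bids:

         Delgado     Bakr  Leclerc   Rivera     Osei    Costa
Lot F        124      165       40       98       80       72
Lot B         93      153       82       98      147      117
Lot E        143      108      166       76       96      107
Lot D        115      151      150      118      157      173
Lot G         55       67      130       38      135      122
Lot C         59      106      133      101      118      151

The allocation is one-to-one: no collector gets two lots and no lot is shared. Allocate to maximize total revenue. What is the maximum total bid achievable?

This is the linear assignment problem.
Optimal: Delgado→Lot E ($143), Bakr→Lot F ($165), Leclerc→Lot G ($130), Rivera→Lot C ($101), Osei→Lot B ($147), Costa→Lot D ($173) — total 143+165+130+101+147+173 = $859.
Row-greedy (each collector in turn takes its best remaining lot) gives $828, worse by 31.
Swapping Rivera↔Osei (Rivera→Lot B $98, Osei→Lot C $118) loses 32.
Checked against all permutations: $859 is optimal.

Max total: $859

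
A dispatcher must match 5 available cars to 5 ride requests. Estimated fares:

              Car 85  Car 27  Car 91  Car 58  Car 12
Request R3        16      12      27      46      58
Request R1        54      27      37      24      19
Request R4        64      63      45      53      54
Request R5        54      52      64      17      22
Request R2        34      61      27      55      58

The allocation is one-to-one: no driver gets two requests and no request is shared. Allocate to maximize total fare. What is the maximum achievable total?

Max total: $294

Optimal: Car 85→Request R1 ($54), Car 27→Request R4 ($63), Car 91→Request R5 ($64), Car 58→Request R2 ($55), Car 12→Request R3 ($58) — total 54+63+64+55+58 = $294.
Next-best assignment: Car 85→Request R1, Car 27→Request R2, Car 91→Request R5, Car 58→Request R4, Car 12→Request R3 = $290.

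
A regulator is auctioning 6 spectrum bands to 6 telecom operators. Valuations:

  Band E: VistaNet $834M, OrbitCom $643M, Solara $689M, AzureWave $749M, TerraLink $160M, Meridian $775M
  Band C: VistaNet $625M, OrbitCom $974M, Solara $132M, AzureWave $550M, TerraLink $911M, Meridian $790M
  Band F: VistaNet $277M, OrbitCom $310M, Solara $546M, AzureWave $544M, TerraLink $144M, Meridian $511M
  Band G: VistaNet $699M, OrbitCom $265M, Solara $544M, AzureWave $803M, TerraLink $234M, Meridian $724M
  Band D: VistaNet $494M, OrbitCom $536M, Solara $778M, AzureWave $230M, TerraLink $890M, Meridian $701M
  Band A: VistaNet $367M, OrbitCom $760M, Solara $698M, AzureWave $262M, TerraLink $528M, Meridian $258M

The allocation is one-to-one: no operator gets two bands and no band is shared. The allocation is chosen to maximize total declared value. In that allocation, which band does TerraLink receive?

This is a one-to-one assignment (maximum-weight bipartite matching).
Optimal: VistaNet→Band E ($834M), OrbitCom→Band C ($974M), Solara→Band A ($698M), AzureWave→Band G ($803M), TerraLink→Band D ($890M), Meridian→Band F ($511M) — total 834+974+698+803+890+511 = $4710M.
Row-greedy (each operator in turn takes its best remaining band) gives $4428M, worse by 282.
Next-best assignment: VistaNet→Band E, OrbitCom→Band C, Solara→Band A, AzureWave→Band F, TerraLink→Band D, Meridian→Band G = $4664M.
Swapping AzureWave↔TerraLink (AzureWave→Band D $230M, TerraLink→Band G $234M) loses 1229.
TerraLink's own top band is Band C ($911M), but forcing TerraLink→Band C and reassigning the rest optimally gives only $4597M — worse by 113.

TerraLink receives Band D.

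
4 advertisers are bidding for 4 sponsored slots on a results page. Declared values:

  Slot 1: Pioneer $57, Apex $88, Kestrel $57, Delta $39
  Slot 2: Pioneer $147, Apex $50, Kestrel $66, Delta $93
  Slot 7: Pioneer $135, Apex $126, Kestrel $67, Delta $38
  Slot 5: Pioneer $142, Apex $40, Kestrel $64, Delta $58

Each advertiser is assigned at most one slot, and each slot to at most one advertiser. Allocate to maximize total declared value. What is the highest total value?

Optimal: Pioneer→Slot 5 ($142), Apex→Slot 7 ($126), Kestrel→Slot 1 ($57), Delta→Slot 2 ($93) — total 142+126+57+93 = $418.
Row-greedy (each advertiser in turn takes its best remaining slot) gives $376, worse by 42.
Swapping Apex↔Kestrel (Apex→Slot 1 $88, Kestrel→Slot 7 $67) loses 28.
Checked against all permutations: $418 is optimal.

Maximum total: $418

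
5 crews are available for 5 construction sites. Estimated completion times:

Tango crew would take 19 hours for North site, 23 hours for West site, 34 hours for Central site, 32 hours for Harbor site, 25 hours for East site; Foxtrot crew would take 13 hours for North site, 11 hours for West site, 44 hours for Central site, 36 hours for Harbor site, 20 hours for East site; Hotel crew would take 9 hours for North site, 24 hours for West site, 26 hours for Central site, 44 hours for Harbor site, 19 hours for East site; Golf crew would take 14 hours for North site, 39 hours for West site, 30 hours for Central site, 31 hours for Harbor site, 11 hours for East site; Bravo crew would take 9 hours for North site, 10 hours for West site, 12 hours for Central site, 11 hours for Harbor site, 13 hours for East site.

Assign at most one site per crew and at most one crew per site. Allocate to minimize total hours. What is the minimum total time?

This is the linear assignment problem.
Optimal: Tango crew→Harbor site (32 hours), Foxtrot crew→West site (11 hours), Hotel crew→North site (9 hours), Golf crew→East site (11 hours), Bravo crew→Central site (12 hours) — total 32+11+9+11+12 = 75 hours.
Min-entry greedy (repeatedly take the single cheapest remaining cell) gives 106 hours, worse by 31.
No other one-to-one assignment undercuts 75 hours.

Minimum total: 75 hours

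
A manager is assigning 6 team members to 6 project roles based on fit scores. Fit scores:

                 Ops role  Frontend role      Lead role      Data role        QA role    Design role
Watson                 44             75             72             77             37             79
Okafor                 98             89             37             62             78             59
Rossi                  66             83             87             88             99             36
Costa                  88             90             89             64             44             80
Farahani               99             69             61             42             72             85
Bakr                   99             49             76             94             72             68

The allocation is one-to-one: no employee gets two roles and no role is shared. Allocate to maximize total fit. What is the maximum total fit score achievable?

Max total: 549 pts

Optimal: Watson→Design role (79 pts), Okafor→Frontend role (89 pts), Rossi→QA role (99 pts), Costa→Lead role (89 pts), Farahani→Ops role (99 pts), Bakr→Data role (94 pts) — total 79+89+99+89+99+94 = 549 pts.
Max-entry greedy (repeatedly take the single best remaining cell) gives 498 pts, worse by 51.
Swapping Rossi↔Watson (Rossi→Design role 36 pts, Watson→QA role 37 pts) loses 105.
No other one-to-one assignment exceeds 549 pts.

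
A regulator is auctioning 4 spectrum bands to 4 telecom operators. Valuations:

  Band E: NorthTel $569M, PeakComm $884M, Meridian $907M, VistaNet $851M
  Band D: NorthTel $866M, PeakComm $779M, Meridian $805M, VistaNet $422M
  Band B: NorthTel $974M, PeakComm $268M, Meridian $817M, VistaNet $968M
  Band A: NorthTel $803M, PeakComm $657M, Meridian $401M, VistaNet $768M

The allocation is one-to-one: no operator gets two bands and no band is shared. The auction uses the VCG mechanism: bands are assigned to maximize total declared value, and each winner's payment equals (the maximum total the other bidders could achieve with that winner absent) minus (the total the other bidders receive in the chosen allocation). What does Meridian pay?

Meridian pays $63M.

Efficient allocation: NorthTel→Band A ($803M), PeakComm→Band E ($884M), Meridian→Band D ($805M), VistaNet→Band B ($968M); total welfare W = $3460M.
Meridian receives Band D at value $805M, so the others get W − 805 = $2655M.
Without Meridian: best allocation of the remaining 3 bidders over all 4 bands is NorthTel→Band D ($866M), PeakComm→Band E ($884M), VistaNet→Band B ($968M), total $2718M.
VCG payment = (others' best without Meridian) − (others' welfare with Meridian) = 2718 − 2655 = $63M.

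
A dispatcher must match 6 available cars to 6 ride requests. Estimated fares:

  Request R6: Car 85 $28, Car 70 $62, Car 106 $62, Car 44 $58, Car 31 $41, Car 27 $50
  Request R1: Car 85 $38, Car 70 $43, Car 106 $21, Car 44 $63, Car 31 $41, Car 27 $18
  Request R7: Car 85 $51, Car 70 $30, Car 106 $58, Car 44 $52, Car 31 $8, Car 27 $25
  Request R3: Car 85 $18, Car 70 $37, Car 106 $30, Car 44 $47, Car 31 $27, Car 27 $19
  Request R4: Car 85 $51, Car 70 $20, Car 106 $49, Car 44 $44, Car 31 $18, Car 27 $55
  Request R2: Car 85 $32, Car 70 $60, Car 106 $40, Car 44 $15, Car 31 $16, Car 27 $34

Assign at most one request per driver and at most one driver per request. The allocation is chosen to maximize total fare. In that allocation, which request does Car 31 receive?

Optimal: Car 85→Request R7 ($51), Car 70→Request R2 ($60), Car 106→Request R6 ($62), Car 44→Request R1 ($63), Car 31→Request R3 ($27), Car 27→Request R4 ($55) — total 51+60+62+63+27+55 = $318.
Column-greedy (each request in turn goes to its best remaining driver) gives $297, worse by 21.
Swapping Car 31↔Car 70 (Car 31→Request R2 $16, Car 70→Request R3 $37) loses 34.
Car 31's own top request is Request R6 ($41), but forcing Car 31→Request R6 and reassigning the rest optimally gives only $300 — worse by 18.

Car 31 receives Request R3.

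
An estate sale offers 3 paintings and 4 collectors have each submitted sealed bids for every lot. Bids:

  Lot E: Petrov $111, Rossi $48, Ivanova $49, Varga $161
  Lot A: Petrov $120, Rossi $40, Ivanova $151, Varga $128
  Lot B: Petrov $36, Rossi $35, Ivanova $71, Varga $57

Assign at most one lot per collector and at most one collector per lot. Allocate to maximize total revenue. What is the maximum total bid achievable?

Max total: $352

Treat this as an assignment problem: match each collector to one lot.
Optimal: Varga→Lot E ($161), Petrov→Lot A ($120), Ivanova→Lot B ($71) — total 161+120+71 = $352.
Max-entry greedy (repeatedly take the single best remaining cell) gives $348, worse by 4.
Next-best assignment: Varga→Lot E, Ivanova→Lot A, Petrov→Lot B = $348.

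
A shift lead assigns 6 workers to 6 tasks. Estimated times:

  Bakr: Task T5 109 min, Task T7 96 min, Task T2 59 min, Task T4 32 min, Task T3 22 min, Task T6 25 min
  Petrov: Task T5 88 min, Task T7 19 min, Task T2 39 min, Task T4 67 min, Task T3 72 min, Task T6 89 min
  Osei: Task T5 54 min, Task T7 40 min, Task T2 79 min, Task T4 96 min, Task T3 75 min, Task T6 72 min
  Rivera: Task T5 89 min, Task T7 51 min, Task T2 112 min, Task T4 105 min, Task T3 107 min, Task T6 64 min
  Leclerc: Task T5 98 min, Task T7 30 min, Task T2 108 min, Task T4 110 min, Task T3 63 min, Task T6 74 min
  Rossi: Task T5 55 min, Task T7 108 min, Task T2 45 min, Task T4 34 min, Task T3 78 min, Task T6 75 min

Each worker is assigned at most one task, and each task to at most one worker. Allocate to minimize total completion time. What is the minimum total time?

Min total: 243 min

This is the linear assignment problem.
Optimal: Bakr→Task T3 (22 min), Petrov→Task T2 (39 min), Osei→Task T5 (54 min), Rivera→Task T6 (64 min), Leclerc→Task T7 (30 min), Rossi→Task T4 (34 min) — total 22+39+54+64+30+34 = 243 min.
Column-greedy (each task in turn goes to its cheapest remaining worker) gives 277 min, worse by 34.
Next-best assignment: Bakr→Task T6, Petrov→Task T2, Osei→Task T5, Rivera→Task T7, Leclerc→Task T3, Rossi→Task T4 = 266 min.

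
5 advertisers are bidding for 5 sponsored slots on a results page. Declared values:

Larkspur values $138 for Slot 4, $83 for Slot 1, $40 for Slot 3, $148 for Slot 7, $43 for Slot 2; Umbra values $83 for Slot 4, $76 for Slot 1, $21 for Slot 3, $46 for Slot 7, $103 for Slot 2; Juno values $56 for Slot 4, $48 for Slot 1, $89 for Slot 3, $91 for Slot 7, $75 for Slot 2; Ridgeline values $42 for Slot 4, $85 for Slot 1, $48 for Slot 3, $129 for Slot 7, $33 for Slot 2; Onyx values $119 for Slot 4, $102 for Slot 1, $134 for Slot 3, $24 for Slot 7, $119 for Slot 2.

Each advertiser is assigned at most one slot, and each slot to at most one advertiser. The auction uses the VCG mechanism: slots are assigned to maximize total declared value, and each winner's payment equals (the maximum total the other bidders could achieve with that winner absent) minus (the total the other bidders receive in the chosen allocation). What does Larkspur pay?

Efficient allocation: Larkspur→Slot 4 ($138), Umbra→Slot 2 ($103), Juno→Slot 3 ($89), Ridgeline→Slot 7 ($129), Onyx→Slot 1 ($102); total welfare W = $561.
Larkspur receives Slot 4 at value $138, so the others get W − 138 = $423.
Without Larkspur: best allocation of the remaining 4 bidders over all 5 slots is Umbra→Slot 2 ($103), Juno→Slot 3 ($89), Ridgeline→Slot 7 ($129), Onyx→Slot 4 ($119), total $440.
VCG payment = (others' best without Larkspur) − (others' welfare with Larkspur) = 440 − 423 = $17.

Larkspur pays $17.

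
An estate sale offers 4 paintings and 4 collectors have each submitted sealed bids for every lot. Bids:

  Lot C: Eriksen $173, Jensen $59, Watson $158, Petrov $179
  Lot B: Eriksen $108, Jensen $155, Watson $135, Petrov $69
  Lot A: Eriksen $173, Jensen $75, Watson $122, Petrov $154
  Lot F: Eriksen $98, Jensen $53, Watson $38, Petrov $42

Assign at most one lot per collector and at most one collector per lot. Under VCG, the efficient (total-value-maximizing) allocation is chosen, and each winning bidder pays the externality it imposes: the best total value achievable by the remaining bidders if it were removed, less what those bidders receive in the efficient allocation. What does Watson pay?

Watson pays $100.

Efficient allocation: Eriksen→Lot F ($98), Jensen→Lot B ($155), Watson→Lot C ($158), Petrov→Lot A ($154); total welfare W = $565.
Watson receives Lot C at value $158, so the others get W − 158 = $407.
Without Watson: best allocation of the remaining 3 bidders over all 4 lots is Eriksen→Lot A ($173), Jensen→Lot B ($155), Petrov→Lot C ($179), total $507.
VCG payment = (others' best without Watson) − (others' welfare with Watson) = 507 − 407 = $100.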